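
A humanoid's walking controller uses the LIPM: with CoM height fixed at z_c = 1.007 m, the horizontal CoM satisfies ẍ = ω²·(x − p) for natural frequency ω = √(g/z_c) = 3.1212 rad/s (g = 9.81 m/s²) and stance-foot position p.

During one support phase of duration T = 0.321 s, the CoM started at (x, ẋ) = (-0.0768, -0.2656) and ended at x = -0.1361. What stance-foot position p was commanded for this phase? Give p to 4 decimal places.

ωT = 3.1212·0.321 = 1.001905; cosh(ωT) = 1.545322, sinh(ωT) = 1.178143
x(T) = p + (x₀−p)·cosh(ωT) + (ẋ₀/ω)·sinh(ωT) ⇒ p·(1 − cosh) = x(T) − x₀·cosh − (ẋ₀/ω)·sinh
numerator   = -0.1361 − (-0.0768)·1.545322 − (-0.2656/3.1212)·1.178143 = 0.082835
denominator = 1 − 1.545322 = -0.545322
p = 0.082835 / -0.545322 = -0.1519

p = -0.1519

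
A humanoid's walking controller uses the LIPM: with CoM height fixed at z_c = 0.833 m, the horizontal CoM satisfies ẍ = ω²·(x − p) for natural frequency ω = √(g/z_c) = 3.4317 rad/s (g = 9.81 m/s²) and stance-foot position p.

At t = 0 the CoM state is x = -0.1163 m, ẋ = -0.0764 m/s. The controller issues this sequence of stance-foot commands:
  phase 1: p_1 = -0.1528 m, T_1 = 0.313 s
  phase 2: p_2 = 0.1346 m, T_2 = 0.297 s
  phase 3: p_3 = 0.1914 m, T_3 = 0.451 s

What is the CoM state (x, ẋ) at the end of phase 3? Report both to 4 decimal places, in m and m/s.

x = -1.5587, ẋ = -5.8940

phase 1: p=-0.1528, T=0.313, ωT=1.074122, cosh=1.634510, sinh=1.292912; start (x,ẋ)=(-0.116300, -0.076400) → end (x,ẋ)=(-0.121925, 0.037070)
phase 2: p=0.1346, T=0.297, ωT=1.019215, cosh=1.565948, sinh=1.205070; start (x,ẋ)=(-0.121925, 0.037070) → end (x,ẋ)=(-0.254087, -1.002792)
phase 3: p=0.1914, T=0.451, ωT=1.547697, cosh=2.456684, sinh=2.243947; start (x,ẋ)=(-0.254087, -1.002792) → end (x,ẋ)=(-1.558734, -5.894037)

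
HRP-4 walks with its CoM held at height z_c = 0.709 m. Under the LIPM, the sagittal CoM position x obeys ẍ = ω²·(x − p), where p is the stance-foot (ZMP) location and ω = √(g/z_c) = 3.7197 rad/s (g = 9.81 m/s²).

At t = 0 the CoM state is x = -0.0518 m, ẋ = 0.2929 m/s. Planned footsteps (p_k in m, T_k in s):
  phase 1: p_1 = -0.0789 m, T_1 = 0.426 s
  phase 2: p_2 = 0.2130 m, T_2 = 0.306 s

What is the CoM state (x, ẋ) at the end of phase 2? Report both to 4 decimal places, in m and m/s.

phase 1: p=-0.0789, T=0.426, ωT=1.584592, cosh=2.541167, sinh=2.336135; start (x,ẋ)=(-0.051800, 0.292900) → end (x,ẋ)=(0.173920, 0.979799)
phase 2: p=0.2130, T=0.306, ωT=1.138228, cosh=1.720810, sinh=1.400424; start (x,ẋ)=(0.173920, 0.979799) → end (x,ẋ)=(0.514633, 1.482473)

x = 0.5146, ẋ = 1.4825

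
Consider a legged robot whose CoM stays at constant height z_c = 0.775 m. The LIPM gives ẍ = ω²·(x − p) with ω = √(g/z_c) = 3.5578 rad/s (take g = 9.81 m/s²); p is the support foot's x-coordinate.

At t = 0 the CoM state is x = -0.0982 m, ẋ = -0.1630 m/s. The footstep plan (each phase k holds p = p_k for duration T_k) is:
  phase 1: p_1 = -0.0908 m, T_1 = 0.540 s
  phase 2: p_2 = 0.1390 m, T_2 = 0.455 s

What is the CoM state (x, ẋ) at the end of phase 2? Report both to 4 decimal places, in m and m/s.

phase 1: p=-0.0908, T=0.540, ωT=1.921212, cosh=3.487830, sinh=3.341401; start (x,ẋ)=(-0.098200, -0.163000) → end (x,ẋ)=(-0.269696, -0.656488)
phase 2: p=0.1390, T=0.455, ωT=1.618799, cosh=2.622581, sinh=2.424444; start (x,ẋ)=(-0.269696, -0.656488) → end (x,ẋ)=(-1.380198, -5.246973)

x = -1.3802, ẋ = -5.2470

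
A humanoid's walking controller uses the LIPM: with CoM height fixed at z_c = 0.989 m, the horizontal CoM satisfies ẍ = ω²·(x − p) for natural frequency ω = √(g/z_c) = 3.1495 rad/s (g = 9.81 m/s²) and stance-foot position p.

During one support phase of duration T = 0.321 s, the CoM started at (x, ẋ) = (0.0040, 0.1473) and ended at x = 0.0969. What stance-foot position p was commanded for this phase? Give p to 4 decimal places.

p = -0.0628

ωT = 3.1495·0.321 = 1.010989; cosh(ωT) = 1.556089, sinh(ωT) = 1.192230
x(T) = p + (x₀−p)·cosh(ωT) + (ẋ₀/ω)·sinh(ωT) ⇒ p·(1 − cosh) = x(T) − x₀·cosh − (ẋ₀/ω)·sinh
numerator   = 0.0969 − (0.0040)·1.556089 − (0.1473/3.1495)·1.192230 = 0.034916
denominator = 1 − 1.556089 = -0.556089
p = 0.034916 / -0.556089 = -0.0628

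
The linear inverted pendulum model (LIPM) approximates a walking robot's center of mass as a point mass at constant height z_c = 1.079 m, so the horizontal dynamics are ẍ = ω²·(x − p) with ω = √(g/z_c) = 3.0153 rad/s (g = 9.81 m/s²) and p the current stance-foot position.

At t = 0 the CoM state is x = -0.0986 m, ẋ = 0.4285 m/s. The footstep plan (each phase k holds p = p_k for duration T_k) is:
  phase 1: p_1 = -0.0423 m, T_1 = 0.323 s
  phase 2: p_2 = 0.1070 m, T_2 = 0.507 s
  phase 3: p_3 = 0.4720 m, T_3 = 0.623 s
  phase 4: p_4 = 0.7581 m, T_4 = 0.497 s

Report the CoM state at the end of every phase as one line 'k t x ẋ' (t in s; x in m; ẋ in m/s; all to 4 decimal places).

phase 1: p=-0.0423, T=0.323, ωT=0.973942, cosh=1.512978, sinh=1.135386; start (x,ẋ)=(-0.098600, 0.428500) → end (x,ẋ)=(0.033867, 0.455566)
phase 2: p=0.1070, T=0.507, ωT=1.528757, cosh=2.414623, sinh=2.197818; start (x,ẋ)=(0.033867, 0.455566) → end (x,ẋ)=(0.262469, 0.615365)
phase 3: p=0.4720, T=0.623, ωT=1.878532, cosh=3.348353, sinh=3.195538; start (x,ẋ)=(0.262469, 0.615365) → end (x,ẋ)=(0.422566, 0.041527)
phase 4: p=0.7581, T=0.497, ωT=1.498604, cosh=2.349440, sinh=2.125998; start (x,ẋ)=(0.422566, 0.041527) → end (x,ẋ)=(-0.000937, -2.053381)

1 0.3230 0.0339 0.4556
2 0.8300 0.2625 0.6154
3 1.4530 0.4226 0.0415
4 1.9500 -0.0009 -2.0534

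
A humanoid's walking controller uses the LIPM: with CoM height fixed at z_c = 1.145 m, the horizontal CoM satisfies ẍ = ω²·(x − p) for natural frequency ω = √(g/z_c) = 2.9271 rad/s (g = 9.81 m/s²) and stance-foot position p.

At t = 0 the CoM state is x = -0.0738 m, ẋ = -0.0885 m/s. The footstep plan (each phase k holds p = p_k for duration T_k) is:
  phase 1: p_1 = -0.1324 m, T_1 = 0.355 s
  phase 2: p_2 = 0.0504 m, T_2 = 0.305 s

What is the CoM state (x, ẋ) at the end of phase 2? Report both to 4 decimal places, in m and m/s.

phase 1: p=-0.1324, T=0.355, ωT=1.039120, cosh=1.590248, sinh=1.236482; start (x,ẋ)=(-0.073800, -0.088500) → end (x,ẋ)=(-0.076596, 0.071354)
phase 2: p=0.0504, T=0.305, ωT=0.892765, cosh=1.425697, sinh=1.016176; start (x,ẋ)=(-0.076596, 0.071354) → end (x,ẋ)=(-0.105887, -0.276014)

x = -0.1059, ẋ = -0.2760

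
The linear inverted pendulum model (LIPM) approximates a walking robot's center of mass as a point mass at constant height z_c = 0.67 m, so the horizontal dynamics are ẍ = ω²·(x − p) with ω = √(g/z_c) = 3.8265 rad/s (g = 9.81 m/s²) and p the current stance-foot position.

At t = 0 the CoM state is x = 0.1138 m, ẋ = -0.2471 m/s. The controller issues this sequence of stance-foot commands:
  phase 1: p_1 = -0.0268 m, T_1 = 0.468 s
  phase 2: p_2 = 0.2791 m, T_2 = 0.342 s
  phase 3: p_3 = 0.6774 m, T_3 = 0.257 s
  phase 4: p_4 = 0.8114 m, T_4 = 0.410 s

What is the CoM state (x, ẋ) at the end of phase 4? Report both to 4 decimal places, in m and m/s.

phase 1: p=-0.0268, T=0.468, ωT=1.790802, cosh=3.080542, sinh=2.913716; start (x,ẋ)=(0.113800, -0.247100) → end (x,ẋ)=(0.218168, 0.806394)
phase 2: p=0.2791, T=0.342, ωT=1.308663, cosh=1.985701, sinh=1.715520; start (x,ẋ)=(0.218168, 0.806394) → end (x,ẋ)=(0.519635, 1.201275)
phase 3: p=0.6774, T=0.257, ωT=0.983410, cosh=1.523796, sinh=1.149763; start (x,ẋ)=(0.519635, 1.201275) → end (x,ẋ)=(0.797950, 1.136402)
phase 4: p=0.8114, T=0.410, ωT=1.568865, cosh=2.504739, sinh=2.296457; start (x,ẋ)=(0.797950, 1.136402) → end (x,ẋ)=(1.459719, 2.728203)

x = 1.4597, ẋ = 2.7282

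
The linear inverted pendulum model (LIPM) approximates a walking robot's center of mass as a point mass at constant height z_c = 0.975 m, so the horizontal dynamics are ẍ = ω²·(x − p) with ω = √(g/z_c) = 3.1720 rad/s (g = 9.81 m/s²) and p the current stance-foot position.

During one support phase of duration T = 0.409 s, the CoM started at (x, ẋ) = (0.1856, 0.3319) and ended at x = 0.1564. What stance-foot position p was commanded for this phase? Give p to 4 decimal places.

p = 0.3991

ωT = 3.1720·0.409 = 1.297348; cosh(ωT) = 1.966417, sinh(ωT) = 1.693162
x(T) = p + (x₀−p)·cosh(ωT) + (ẋ₀/ω)·sinh(ωT) ⇒ p·(1 − cosh) = x(T) − x₀·cosh − (ẋ₀/ω)·sinh
numerator   = 0.1564 − (0.1856)·1.966417 − (0.3319/3.1720)·1.693162 = -0.385730
denominator = 1 − 1.966417 = -0.966417
p = -0.385730 / -0.966417 = 0.3991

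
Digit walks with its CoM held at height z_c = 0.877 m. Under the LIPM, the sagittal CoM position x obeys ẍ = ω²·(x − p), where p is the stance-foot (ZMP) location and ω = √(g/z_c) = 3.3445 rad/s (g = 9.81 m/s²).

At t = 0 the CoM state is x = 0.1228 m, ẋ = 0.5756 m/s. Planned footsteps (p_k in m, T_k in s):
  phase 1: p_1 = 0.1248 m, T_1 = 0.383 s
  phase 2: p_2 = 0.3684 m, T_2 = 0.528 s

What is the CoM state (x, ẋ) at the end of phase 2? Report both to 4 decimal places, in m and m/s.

phase 1: p=0.1248, T=0.383, ωT=1.280944, cosh=1.938905, sinh=1.661130; start (x,ẋ)=(0.122800, 0.575600) → end (x,ẋ)=(0.406808, 1.104922)
phase 2: p=0.3684, T=0.528, ωT=1.765896, cosh=3.008921, sinh=2.837888; start (x,ẋ)=(0.406808, 1.104922) → end (x,ẋ)=(1.421521, 3.689170)

x = 1.4215, ẋ = 3.6892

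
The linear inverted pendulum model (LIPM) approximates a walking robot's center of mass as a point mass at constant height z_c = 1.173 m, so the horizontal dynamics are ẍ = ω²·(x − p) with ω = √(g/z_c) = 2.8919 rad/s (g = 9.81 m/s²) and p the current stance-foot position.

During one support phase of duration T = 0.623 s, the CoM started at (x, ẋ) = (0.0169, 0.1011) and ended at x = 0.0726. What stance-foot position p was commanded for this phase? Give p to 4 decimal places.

ωT = 2.8919·0.623 = 1.801654; cosh(ωT) = 3.112343, sinh(ωT) = 2.947317
x(T) = p + (x₀−p)·cosh(ωT) + (ẋ₀/ω)·sinh(ωT) ⇒ p·(1 − cosh) = x(T) − x₀·cosh − (ẋ₀/ω)·sinh
numerator   = 0.0726 − (0.0169)·3.112343 − (0.1011/2.8919)·2.947317 = -0.083036
denominator = 1 − 3.112343 = -2.112343
p = -0.083036 / -2.112343 = 0.0393

p = 0.0393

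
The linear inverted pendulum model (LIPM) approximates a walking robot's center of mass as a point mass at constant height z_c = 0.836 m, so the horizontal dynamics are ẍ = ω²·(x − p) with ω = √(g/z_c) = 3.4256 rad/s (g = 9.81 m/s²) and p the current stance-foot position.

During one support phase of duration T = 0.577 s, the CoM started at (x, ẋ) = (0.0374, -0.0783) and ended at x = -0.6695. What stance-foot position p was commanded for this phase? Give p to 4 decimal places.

p = 0.2711

ωT = 3.4256·0.577 = 1.976571; cosh(ωT) = 3.678248, sinh(ωT) = 3.539704
x(T) = p + (x₀−p)·cosh(ωT) + (ẋ₀/ω)·sinh(ωT) ⇒ p·(1 − cosh) = x(T) − x₀·cosh − (ẋ₀/ω)·sinh
numerator   = -0.6695 − (0.0374)·3.678248 − (-0.0783/3.4256)·3.539704 = -0.726158
denominator = 1 − 3.678248 = -2.678248
p = -0.726158 / -2.678248 = 0.2711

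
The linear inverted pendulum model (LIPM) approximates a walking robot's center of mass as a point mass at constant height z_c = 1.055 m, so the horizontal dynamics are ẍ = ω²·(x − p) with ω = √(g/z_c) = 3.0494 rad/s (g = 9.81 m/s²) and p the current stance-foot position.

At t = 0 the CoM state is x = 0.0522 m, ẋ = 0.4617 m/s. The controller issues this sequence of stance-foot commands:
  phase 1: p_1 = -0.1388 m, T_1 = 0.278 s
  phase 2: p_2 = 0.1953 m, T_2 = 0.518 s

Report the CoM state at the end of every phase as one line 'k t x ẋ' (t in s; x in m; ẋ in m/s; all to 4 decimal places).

phase 1: p=-0.1388, T=0.278, ωT=0.847733, cosh=1.381367, sinh=0.952982; start (x,ẋ)=(0.052200, 0.461700) → end (x,ẋ)=(0.269329, 1.192828)
phase 2: p=0.1953, T=0.518, ωT=1.579589, cosh=2.529511, sinh=2.323451; start (x,ẋ)=(0.269329, 1.192828) → end (x,ẋ)=(1.291417, 3.541777)

1 0.2780 0.2693 1.1928
2 0.7960 1.2914 3.5418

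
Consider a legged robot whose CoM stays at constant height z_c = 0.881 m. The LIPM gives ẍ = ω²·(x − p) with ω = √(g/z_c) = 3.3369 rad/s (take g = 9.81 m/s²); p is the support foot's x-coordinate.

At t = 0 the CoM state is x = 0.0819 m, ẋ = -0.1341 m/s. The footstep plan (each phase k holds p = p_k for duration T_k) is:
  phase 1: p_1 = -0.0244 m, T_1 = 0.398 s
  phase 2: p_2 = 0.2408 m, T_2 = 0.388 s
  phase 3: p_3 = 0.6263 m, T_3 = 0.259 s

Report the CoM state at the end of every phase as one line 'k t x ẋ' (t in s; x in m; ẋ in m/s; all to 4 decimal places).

1 0.3980 0.1198 0.3515
2 0.7860 0.1811 0.0079
3 1.0450 0.0066 -1.4388

phase 1: p=-0.0244, T=0.398, ωT=1.328086, cosh=2.019399, sinh=1.754415; start (x,ẋ)=(0.081900, -0.134100) → end (x,ẋ)=(0.119757, 0.351512)
phase 2: p=0.2408, T=0.388, ωT=1.294717, cosh=1.961969, sinh=1.687994; start (x,ẋ)=(0.119757, 0.351512) → end (x,ẋ)=(0.181133, 0.007862)
phase 3: p=0.6263, T=0.259, ωT=0.864257, cosh=1.397303, sinh=0.975939; start (x,ẋ)=(0.181133, 0.007862) → end (x,ẋ)=(0.006566, -1.438750)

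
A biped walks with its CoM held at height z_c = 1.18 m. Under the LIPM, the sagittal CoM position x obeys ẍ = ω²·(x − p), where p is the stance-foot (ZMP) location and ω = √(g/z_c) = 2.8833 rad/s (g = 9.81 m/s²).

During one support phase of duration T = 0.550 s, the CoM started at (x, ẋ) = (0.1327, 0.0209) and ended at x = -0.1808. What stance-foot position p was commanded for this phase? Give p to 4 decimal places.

ωT = 2.8833·0.550 = 1.585815; cosh(ωT) = 2.544025, sinh(ωT) = 2.339244
x(T) = p + (x₀−p)·cosh(ωT) + (ẋ₀/ω)·sinh(ωT) ⇒ p·(1 − cosh) = x(T) − x₀·cosh − (ẋ₀/ω)·sinh
numerator   = -0.1808 − (0.1327)·2.544025 − (0.0209/2.8833)·2.339244 = -0.535348
denominator = 1 − 2.544025 = -1.544025
p = -0.535348 / -1.544025 = 0.3467

p = 0.3467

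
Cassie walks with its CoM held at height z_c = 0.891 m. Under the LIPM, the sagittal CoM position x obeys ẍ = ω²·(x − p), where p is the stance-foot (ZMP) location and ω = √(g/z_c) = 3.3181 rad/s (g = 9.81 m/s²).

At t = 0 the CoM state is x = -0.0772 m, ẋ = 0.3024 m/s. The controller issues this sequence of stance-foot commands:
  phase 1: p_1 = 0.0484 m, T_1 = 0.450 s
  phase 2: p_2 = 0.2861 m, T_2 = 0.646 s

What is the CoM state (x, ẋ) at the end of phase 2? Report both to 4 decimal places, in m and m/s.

phase 1: p=0.0484, T=0.450, ωT=1.493145, cosh=2.337869, sinh=2.113204; start (x,ẋ)=(-0.077200, 0.302400) → end (x,ẋ)=(-0.052646, -0.173713)
phase 2: p=0.2861, T=0.646, ωT=2.143493, cosh=4.323210, sinh=4.205965; start (x,ẋ)=(-0.052646, -0.173713) → end (x,ẋ)=(-1.398567, -5.478479)

x = -1.3986, ẋ = -5.4785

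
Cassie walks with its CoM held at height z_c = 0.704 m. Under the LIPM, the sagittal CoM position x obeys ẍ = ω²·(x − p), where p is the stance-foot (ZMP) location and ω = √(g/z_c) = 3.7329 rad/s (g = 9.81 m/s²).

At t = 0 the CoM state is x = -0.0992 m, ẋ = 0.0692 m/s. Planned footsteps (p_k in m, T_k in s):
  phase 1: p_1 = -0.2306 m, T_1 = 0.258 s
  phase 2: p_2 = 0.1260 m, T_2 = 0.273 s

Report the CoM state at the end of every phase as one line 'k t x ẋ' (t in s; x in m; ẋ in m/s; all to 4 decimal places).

phase 1: p=-0.2306, T=0.258, ωT=0.963088, cosh=1.500743, sinh=1.119031; start (x,ẋ)=(-0.099200, 0.069200) → end (x,ẋ)=(-0.012658, 0.652740)
phase 2: p=0.1260, T=0.273, ωT=1.019082, cosh=1.565788, sinh=1.204862; start (x,ẋ)=(-0.012658, 0.652740) → end (x,ẋ)=(0.119575, 0.398420)

1 0.2580 -0.0127 0.6527
2 0.5310 0.1196 0.3984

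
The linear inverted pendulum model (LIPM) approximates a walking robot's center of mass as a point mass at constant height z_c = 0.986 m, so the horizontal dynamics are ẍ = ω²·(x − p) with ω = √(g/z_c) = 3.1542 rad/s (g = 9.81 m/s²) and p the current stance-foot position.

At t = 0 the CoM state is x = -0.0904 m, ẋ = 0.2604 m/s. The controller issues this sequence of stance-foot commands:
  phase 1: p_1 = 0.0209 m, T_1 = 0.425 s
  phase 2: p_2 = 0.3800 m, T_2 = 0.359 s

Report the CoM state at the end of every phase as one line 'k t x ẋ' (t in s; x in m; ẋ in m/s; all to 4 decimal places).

1 0.4250 -0.0594 -0.0932
2 0.7840 -0.4136 -2.0865

phase 1: p=0.0209, T=0.425, ωT=1.340535, cosh=2.041396, sinh=1.779691; start (x,ẋ)=(-0.090400, 0.260400) → end (x,ẋ)=(-0.059382, -0.093203)
phase 2: p=0.3800, T=0.359, ωT=1.132358, cosh=1.712618, sinh=1.390346; start (x,ẋ)=(-0.059382, -0.093203) → end (x,ẋ)=(-0.413577, -2.086501)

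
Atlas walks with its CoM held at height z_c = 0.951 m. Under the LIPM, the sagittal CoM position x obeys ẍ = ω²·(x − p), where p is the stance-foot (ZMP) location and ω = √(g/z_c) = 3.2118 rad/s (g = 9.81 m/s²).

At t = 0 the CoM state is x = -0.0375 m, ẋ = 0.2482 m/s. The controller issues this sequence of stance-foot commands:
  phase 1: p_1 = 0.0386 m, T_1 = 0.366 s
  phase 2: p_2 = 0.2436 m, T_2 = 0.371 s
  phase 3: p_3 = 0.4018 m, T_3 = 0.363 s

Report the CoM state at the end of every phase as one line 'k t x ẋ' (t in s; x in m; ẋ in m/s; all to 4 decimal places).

phase 1: p=0.0386, T=0.366, ωT=1.175519, cosh=1.774241, sinh=1.465582; start (x,ẋ)=(-0.037500, 0.248200) → end (x,ẋ)=(0.016837, 0.082152)
phase 2: p=0.2436, T=0.371, ωT=1.191578, cosh=1.798007, sinh=1.494265; start (x,ẋ)=(0.016837, 0.082152) → end (x,ẋ)=(-0.125901, -0.940590)
phase 3: p=0.4018, T=0.363, ωT=1.165883, cosh=1.760202, sinh=1.448555; start (x,ẋ)=(-0.125901, -0.940590) → end (x,ẋ)=(-0.951276, -4.110741)

1 0.3660 0.0168 0.0822
2 0.7370 -0.1259 -0.9406
3 1.1000 -0.9513 -4.1107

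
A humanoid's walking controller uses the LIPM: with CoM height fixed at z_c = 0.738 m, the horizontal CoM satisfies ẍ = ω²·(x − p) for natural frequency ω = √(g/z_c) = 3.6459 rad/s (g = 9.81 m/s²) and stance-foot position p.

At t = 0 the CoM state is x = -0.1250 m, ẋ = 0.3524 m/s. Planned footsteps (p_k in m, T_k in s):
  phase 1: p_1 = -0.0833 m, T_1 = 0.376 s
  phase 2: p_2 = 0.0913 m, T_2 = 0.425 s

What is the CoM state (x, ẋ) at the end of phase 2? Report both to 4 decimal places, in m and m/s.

phase 1: p=-0.0833, T=0.376, ωT=1.370858, cosh=2.096310, sinh=1.842421; start (x,ẋ)=(-0.125000, 0.352400) → end (x,ẋ)=(0.007366, 0.458629)
phase 2: p=0.0913, T=0.425, ωT=1.549508, cosh=2.460751, sinh=2.248399; start (x,ẋ)=(0.007366, 0.458629) → end (x,ẋ)=(0.167592, 0.440527)

x = 0.1676, ẋ = 0.4405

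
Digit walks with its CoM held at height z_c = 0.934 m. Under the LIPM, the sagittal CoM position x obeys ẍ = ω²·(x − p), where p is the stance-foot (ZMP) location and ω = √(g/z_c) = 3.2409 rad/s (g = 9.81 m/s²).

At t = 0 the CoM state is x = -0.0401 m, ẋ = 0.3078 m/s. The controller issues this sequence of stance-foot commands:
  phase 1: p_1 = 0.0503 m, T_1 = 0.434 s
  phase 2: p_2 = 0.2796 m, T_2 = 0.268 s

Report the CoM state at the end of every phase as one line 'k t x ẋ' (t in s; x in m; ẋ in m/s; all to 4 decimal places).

1 0.4340 0.0369 0.1038
2 0.7020 -0.0290 -0.6268

phase 1: p=0.0503, T=0.434, ωT=1.406551, cosh=2.163419, sinh=1.918432; start (x,ẋ)=(-0.040100, 0.307800) → end (x,ẋ)=(0.036927, 0.103843)
phase 2: p=0.2796, T=0.268, ωT=0.868561, cosh=1.401517, sinh=0.981962; start (x,ẋ)=(0.036927, 0.103843) → end (x,ẋ)=(-0.029046, -0.626753)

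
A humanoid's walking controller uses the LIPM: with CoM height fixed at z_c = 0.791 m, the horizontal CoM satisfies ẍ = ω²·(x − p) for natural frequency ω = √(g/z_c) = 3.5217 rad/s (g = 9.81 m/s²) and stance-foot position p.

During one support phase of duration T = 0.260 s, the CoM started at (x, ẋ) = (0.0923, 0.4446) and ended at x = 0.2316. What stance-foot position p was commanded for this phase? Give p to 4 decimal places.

ωT = 3.5217·0.260 = 0.915642; cosh(ωT) = 1.449319, sinh(ωT) = 1.049060
x(T) = p + (x₀−p)·cosh(ωT) + (ẋ₀/ω)·sinh(ωT) ⇒ p·(1 − cosh) = x(T) − x₀·cosh − (ẋ₀/ω)·sinh
numerator   = 0.2316 − (0.0923)·1.449319 − (0.4446/3.5217)·1.049060 = -0.034612
denominator = 1 − 1.449319 = -0.449319
p = -0.034612 / -0.449319 = 0.0770

p = 0.0770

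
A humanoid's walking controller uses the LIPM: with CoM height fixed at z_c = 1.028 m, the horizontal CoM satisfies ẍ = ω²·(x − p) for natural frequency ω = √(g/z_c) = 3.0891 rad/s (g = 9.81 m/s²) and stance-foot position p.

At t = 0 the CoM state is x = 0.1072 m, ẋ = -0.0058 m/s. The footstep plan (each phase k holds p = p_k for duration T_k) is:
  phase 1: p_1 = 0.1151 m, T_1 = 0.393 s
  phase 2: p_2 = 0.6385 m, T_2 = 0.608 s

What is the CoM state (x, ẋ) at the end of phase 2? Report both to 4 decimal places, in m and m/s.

phase 1: p=0.1151, T=0.393, ωT=1.214016, cosh=1.831991, sinh=1.534989; start (x,ẋ)=(0.107200, -0.005800) → end (x,ẋ)=(0.097745, -0.048085)
phase 2: p=0.6385, T=0.608, ωT=1.878173, cosh=3.347205, sinh=3.194336; start (x,ẋ)=(0.097745, -0.048085) → end (x,ẋ)=(-1.221241, -5.496916)

x = -1.2212, ẋ = -5.4969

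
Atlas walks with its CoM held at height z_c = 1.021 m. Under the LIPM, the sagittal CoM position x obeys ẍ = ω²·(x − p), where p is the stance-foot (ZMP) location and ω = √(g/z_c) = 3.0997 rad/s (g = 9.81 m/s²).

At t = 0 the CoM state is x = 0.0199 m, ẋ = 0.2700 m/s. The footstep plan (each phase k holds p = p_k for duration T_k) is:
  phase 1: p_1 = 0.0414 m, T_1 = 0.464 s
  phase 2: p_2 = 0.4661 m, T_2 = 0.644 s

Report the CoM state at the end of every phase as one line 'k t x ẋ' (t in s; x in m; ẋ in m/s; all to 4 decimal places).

phase 1: p=0.0414, T=0.464, ωT=1.438261, cosh=2.225351, sinh=1.988011; start (x,ẋ)=(0.019900, 0.270000) → end (x,ẋ)=(0.166721, 0.468357)
phase 2: p=0.4661, T=0.644, ωT=1.996207, cosh=3.748465, sinh=3.612616; start (x,ẋ)=(0.166721, 0.468357) → end (x,ẋ)=(-0.110255, -1.596834)

1 0.4640 0.1667 0.4684
2 1.1080 -0.1103 -1.5968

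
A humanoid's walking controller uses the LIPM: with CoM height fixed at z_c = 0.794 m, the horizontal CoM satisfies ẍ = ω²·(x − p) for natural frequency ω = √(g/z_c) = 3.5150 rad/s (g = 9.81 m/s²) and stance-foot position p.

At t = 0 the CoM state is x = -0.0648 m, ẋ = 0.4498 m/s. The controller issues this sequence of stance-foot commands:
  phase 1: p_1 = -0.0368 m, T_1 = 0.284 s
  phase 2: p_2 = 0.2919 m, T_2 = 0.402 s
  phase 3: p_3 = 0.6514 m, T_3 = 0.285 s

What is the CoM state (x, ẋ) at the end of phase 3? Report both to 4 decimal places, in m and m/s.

x = -0.2426, ẋ = -2.5572

phase 1: p=-0.0368, T=0.284, ωT=0.998260, cosh=1.541038, sinh=1.172518; start (x,ẋ)=(-0.064800, 0.449800) → end (x,ẋ)=(0.070093, 0.577760)
phase 2: p=0.2919, T=0.402, ωT=1.413030, cosh=2.175895, sinh=1.932490; start (x,ẋ)=(0.070093, 0.577760) → end (x,ẋ)=(0.126915, -0.249523)
phase 3: p=0.6514, T=0.285, ωT=1.001775, cosh=1.545169, sinh=1.177942; start (x,ẋ)=(0.126915, -0.249523) → end (x,ẋ)=(-0.242638, -2.557169)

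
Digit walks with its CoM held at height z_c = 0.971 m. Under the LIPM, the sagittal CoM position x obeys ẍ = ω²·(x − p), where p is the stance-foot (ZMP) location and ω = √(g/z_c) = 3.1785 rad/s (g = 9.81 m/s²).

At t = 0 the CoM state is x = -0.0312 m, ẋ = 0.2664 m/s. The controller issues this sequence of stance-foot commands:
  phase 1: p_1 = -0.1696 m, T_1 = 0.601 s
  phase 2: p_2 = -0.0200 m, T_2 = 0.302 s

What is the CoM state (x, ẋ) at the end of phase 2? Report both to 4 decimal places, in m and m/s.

phase 1: p=-0.1696, T=0.601, ωT=1.910278, cosh=3.451504, sinh=3.303465; start (x,ẋ)=(-0.031200, 0.266400) → end (x,ẋ)=(0.584962, 2.372690)
phase 2: p=-0.0200, T=0.302, ωT=0.959907, cosh=1.497191, sinh=1.114263; start (x,ẋ)=(0.584962, 2.372690) → end (x,ẋ)=(1.717519, 5.694954)

x = 1.7175, ẋ = 5.6950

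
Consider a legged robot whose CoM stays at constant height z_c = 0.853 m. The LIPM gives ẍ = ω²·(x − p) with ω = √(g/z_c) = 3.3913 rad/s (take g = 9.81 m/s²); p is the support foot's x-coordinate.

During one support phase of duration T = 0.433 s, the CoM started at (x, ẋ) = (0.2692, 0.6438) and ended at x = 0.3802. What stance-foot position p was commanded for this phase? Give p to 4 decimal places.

ωT = 3.3913·0.433 = 1.468433; cosh(ωT) = 2.286355, sinh(ωT) = 2.056069
x(T) = p + (x₀−p)·cosh(ωT) + (ẋ₀/ω)·sinh(ωT) ⇒ p·(1 − cosh) = x(T) − x₀·cosh − (ẋ₀/ω)·sinh
numerator   = 0.3802 − (0.2692)·2.286355 − (0.6438/3.3913)·2.056069 = -0.625608
denominator = 1 − 2.286355 = -1.286355
p = -0.625608 / -1.286355 = 0.4863

p = 0.4863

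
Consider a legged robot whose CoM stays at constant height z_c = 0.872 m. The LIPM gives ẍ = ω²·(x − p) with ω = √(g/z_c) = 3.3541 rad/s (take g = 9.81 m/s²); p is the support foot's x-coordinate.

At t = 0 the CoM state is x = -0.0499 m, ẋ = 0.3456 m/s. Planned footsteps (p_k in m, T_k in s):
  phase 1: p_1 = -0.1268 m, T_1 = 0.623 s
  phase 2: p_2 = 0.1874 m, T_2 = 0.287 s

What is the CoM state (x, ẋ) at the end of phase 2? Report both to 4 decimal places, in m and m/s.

phase 1: p=-0.1268, T=0.623, ωT=2.089604, cosh=4.102726, sinh=3.978990; start (x,ẋ)=(-0.049900, 0.345600) → end (x,ẋ)=(0.598687, 2.444204)
phase 2: p=0.1874, T=0.287, ωT=0.962627, cosh=1.500227, sinh=1.118339; start (x,ẋ)=(0.598687, 2.444204) → end (x,ẋ)=(1.619381, 5.209608)

x = 1.6194, ẋ = 5.2096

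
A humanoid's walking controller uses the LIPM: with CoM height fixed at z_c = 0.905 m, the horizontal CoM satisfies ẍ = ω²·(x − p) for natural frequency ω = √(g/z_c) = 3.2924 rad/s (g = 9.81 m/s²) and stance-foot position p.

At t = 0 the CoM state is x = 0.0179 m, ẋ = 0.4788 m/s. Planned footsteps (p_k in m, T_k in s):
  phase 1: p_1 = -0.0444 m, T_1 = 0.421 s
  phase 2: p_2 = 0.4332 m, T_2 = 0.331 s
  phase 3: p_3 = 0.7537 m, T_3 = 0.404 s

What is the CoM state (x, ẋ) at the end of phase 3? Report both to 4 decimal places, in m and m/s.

x = 2.0687, ẋ = 4.7545

phase 1: p=-0.0444, T=0.421, ωT=1.386100, cosh=2.124636, sinh=1.874588; start (x,ẋ)=(0.017900, 0.478800) → end (x,ẋ)=(0.360578, 1.401785)
phase 2: p=0.4332, T=0.331, ωT=1.089784, cosh=1.654961, sinh=1.318672; start (x,ẋ)=(0.360578, 1.401785) → end (x,ẋ)=(0.874457, 2.004605)
phase 3: p=0.7537, T=0.404, ωT=1.330130, cosh=2.022988, sinh=1.758545; start (x,ẋ)=(0.874457, 2.004605) → end (x,ẋ)=(2.068695, 4.754455)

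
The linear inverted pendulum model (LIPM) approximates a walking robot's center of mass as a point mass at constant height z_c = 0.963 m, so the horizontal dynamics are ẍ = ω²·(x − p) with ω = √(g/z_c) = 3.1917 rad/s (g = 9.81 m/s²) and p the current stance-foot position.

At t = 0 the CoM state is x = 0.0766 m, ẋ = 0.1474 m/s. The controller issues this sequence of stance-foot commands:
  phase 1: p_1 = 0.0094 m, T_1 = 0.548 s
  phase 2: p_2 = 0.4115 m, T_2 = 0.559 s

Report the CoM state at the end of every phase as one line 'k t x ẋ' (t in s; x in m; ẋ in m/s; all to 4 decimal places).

phase 1: p=0.0094, T=0.548, ωT=1.749052, cosh=2.961543, sinh=2.787604; start (x,ẋ)=(0.076600, 0.147400) → end (x,ẋ)=(0.337154, 1.034423)
phase 2: p=0.4115, T=0.559, ωT=1.784160, cosh=3.061258, sinh=2.893320; start (x,ẋ)=(0.337154, 1.034423) → end (x,ẋ)=(1.121625, 2.480076)

1 0.5480 0.3372 1.0344
2 1.1070 1.1216 2.4801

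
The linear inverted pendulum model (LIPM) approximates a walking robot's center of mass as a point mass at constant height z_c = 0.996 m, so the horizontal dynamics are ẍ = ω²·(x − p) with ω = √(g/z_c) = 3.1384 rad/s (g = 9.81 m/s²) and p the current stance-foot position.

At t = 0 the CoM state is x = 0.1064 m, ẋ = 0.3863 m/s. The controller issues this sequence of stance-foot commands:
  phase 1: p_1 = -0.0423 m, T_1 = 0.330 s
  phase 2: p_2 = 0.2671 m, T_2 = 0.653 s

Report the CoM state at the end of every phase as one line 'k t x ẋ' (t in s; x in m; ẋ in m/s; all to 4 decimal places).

phase 1: p=-0.0423, T=0.330, ωT=1.035672, cosh=1.585993, sinh=1.231005; start (x,ẋ)=(0.106400, 0.386300) → end (x,ẋ)=(0.345059, 1.187155)
phase 2: p=0.2671, T=0.653, ωT=2.049375, cosh=3.945932, sinh=3.817117; start (x,ẋ)=(0.345059, 1.187155) → end (x,ẋ)=(2.018614, 5.618359)

1 0.3300 0.3451 1.1872
2 0.9830 2.0186 5.6184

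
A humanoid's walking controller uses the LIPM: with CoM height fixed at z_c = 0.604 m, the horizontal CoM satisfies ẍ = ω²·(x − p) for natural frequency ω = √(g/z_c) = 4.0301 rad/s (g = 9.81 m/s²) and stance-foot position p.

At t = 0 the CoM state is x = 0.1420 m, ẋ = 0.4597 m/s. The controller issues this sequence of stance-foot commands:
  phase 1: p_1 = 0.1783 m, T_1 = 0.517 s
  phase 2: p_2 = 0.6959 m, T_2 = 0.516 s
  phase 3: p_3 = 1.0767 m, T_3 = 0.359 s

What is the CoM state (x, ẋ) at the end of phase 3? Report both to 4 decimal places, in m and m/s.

phase 1: p=0.1783, T=0.517, ωT=2.083562, cosh=4.078758, sinh=3.954272; start (x,ẋ)=(0.142000, 0.459700) → end (x,ẋ)=(0.481292, 1.296524)
phase 2: p=0.6959, T=0.516, ωT=2.079532, cosh=4.062855, sinh=3.937866; start (x,ẋ)=(0.481292, 1.296524) → end (x,ẋ)=(1.090829, 1.861755)
phase 3: p=1.0767, T=0.359, ωT=1.446806, cosh=2.242420, sinh=2.007099; start (x,ẋ)=(1.090829, 1.861755) → end (x,ẋ)=(2.035587, 4.289122)

x = 2.0356, ẋ = 4.2891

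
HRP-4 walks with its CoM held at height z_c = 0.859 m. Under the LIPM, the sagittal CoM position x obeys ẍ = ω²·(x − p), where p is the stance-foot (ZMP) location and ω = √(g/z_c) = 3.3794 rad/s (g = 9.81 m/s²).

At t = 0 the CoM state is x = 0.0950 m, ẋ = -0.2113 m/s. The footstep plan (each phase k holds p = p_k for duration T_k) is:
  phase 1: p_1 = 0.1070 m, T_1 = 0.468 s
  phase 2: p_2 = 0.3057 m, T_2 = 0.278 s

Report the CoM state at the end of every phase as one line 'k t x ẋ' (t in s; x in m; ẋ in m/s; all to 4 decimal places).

phase 1: p=0.1070, T=0.468, ωT=1.581559, cosh=2.534093, sinh=2.328439; start (x,ẋ)=(0.095000, -0.211300) → end (x,ẋ)=(-0.068997, -0.629879)
phase 2: p=0.3057, T=0.278, ωT=0.939473, cosh=1.474733, sinh=1.083900; start (x,ẋ)=(-0.068997, -0.629879) → end (x,ẋ)=(-0.448903, -2.301391)

1 0.4680 -0.0690 -0.6299
2 0.7460 -0.4489 -2.3014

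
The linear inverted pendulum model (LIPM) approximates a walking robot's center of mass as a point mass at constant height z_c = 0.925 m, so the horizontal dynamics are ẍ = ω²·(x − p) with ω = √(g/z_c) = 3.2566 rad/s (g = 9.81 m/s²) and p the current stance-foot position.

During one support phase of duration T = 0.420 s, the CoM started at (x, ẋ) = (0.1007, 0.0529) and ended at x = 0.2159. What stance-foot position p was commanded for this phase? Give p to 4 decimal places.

p = 0.0224

ωT = 3.2566·0.420 = 1.367772; cosh(ωT) = 2.090633, sinh(ωT) = 1.835959
x(T) = p + (x₀−p)·cosh(ωT) + (ẋ₀/ω)·sinh(ωT) ⇒ p·(1 − cosh) = x(T) − x₀·cosh − (ẋ₀/ω)·sinh
numerator   = 0.2159 − (0.1007)·2.090633 − (0.0529/3.2566)·1.835959 = -0.024450
denominator = 1 − 2.090633 = -1.090633
p = -0.024450 / -1.090633 = 0.0224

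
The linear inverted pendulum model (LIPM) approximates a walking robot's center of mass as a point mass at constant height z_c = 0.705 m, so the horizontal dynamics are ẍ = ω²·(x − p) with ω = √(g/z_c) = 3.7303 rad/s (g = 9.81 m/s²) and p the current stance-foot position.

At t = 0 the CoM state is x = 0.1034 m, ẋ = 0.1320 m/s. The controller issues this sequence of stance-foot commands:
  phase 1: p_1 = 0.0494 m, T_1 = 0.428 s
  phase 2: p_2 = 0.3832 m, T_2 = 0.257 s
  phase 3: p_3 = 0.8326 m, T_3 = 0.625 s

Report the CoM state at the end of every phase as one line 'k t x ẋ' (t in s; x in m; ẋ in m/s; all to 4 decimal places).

phase 1: p=0.0494, T=0.428, ωT=1.596568, cosh=2.569328, sinh=2.366737; start (x,ẋ)=(0.103400, 0.132000) → end (x,ẋ)=(0.271893, 0.815898)
phase 2: p=0.3832, T=0.257, ωT=0.958687, cosh=1.495833, sinh=1.112437; start (x,ẋ)=(0.271893, 0.815898) → end (x,ẋ)=(0.460017, 0.758553)
phase 3: p=0.8326, T=0.625, ωT=2.331438, cosh=5.194941, sinh=5.097785; start (x,ẋ)=(0.460017, 0.758553) → end (x,ẋ)=(-0.066316, -3.144498)

1 0.4280 0.2719 0.8159
2 0.6850 0.4600 0.7586
3 1.3100 -0.0663 -3.1445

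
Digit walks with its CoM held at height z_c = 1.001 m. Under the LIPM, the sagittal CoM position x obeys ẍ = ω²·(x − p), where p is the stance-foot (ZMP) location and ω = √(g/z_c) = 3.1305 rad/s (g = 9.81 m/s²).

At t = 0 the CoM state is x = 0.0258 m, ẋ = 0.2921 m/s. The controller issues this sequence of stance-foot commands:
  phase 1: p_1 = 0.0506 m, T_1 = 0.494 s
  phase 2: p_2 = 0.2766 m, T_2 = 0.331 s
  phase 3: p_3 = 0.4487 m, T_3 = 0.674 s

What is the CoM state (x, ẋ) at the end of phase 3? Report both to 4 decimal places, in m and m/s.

x = 0.8347, ẋ = 1.3075

phase 1: p=0.0506, T=0.494, ωT=1.546467, cosh=2.453927, sinh=2.240927; start (x,ẋ)=(0.025800, 0.292100) → end (x,ẋ)=(0.198839, 0.542814)
phase 2: p=0.2766, T=0.331, ωT=1.036196, cosh=1.586638, sinh=1.231836; start (x,ẋ)=(0.198839, 0.542814) → end (x,ẋ)=(0.366816, 0.561381)
phase 3: p=0.4487, T=0.674, ωT=2.109957, cosh=4.184565, sinh=4.063322; start (x,ẋ)=(0.366816, 0.561381) → end (x,ẋ)=(0.834710, 1.307548)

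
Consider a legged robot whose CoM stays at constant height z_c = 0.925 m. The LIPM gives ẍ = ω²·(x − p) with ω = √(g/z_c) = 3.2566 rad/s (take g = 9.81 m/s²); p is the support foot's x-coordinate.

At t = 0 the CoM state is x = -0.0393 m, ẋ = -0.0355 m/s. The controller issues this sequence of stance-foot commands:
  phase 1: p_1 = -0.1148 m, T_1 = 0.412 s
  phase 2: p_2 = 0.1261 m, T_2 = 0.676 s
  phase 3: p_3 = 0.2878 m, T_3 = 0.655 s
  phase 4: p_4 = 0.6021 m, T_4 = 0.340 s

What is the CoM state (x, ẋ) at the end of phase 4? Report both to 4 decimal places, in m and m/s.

phase 1: p=-0.1148, T=0.412, ωT=1.341719, cosh=2.043505, sinh=1.782109; start (x,ẋ)=(-0.039300, -0.035500) → end (x,ẋ)=(0.020058, 0.365629)
phase 2: p=0.1261, T=0.676, ωT=2.201462, cosh=4.574428, sinh=4.463786; start (x,ẋ)=(0.020058, 0.365629) → end (x,ẋ)=(0.142182, 0.131034)
phase 3: p=0.2878, T=0.655, ωT=2.133073, cosh=4.279619, sinh=4.161146; start (x,ẋ)=(0.142182, 0.131034) → end (x,ẋ)=(-0.167961, -1.412524)
phase 4: p=0.6021, T=0.340, ωT=1.107244, cosh=1.678238, sinh=1.347769; start (x,ẋ)=(-0.167961, -1.412524) → end (x,ẋ)=(-1.274829, -5.750460)

x = -1.2748, ẋ = -5.7505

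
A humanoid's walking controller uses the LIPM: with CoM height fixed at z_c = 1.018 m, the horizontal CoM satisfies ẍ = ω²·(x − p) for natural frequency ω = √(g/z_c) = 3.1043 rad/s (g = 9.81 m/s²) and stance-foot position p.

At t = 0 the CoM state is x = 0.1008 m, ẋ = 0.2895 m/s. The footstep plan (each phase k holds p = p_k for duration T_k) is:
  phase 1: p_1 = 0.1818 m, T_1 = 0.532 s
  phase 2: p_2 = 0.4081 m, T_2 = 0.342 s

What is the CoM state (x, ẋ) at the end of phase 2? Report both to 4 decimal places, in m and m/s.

phase 1: p=0.1818, T=0.532, ωT=1.651488, cosh=2.703248, sinh=2.511484; start (x,ẋ)=(0.100800, 0.289500) → end (x,ẋ)=(0.197052, 0.151082)
phase 2: p=0.4081, T=0.342, ωT=1.061671, cosh=1.618537, sinh=1.272660; start (x,ẋ)=(0.197052, 0.151082) → end (x,ẋ)=(0.128450, -0.589258)

x = 0.1284, ẋ = -0.5893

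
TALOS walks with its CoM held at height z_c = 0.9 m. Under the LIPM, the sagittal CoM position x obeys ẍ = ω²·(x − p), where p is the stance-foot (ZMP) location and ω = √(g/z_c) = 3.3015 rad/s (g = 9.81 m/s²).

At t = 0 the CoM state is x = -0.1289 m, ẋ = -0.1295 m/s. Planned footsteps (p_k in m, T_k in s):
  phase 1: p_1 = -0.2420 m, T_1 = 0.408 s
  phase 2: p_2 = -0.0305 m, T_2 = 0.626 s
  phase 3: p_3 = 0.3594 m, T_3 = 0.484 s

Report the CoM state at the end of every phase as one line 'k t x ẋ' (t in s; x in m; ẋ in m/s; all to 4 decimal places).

phase 1: p=-0.2420, T=0.408, ωT=1.347012, cosh=2.052966, sinh=1.792950; start (x,ẋ)=(-0.128900, -0.129500) → end (x,ẋ)=(-0.080137, 0.403628)
phase 2: p=-0.0305, T=0.626, ωT=2.066739, cosh=4.012810, sinh=3.886212; start (x,ẋ)=(-0.080137, 0.403628) → end (x,ẋ)=(0.245428, 0.982820)
phase 3: p=0.3594, T=0.484, ωT=1.597926, cosh=2.572543, sinh=2.370227; start (x,ẋ)=(0.245428, 0.982820) → end (x,ẋ)=(0.771791, 1.636477)

1 0.4080 -0.0801 0.4036
2 1.0340 0.2454 0.9828
3 1.5180 0.7718 1.6365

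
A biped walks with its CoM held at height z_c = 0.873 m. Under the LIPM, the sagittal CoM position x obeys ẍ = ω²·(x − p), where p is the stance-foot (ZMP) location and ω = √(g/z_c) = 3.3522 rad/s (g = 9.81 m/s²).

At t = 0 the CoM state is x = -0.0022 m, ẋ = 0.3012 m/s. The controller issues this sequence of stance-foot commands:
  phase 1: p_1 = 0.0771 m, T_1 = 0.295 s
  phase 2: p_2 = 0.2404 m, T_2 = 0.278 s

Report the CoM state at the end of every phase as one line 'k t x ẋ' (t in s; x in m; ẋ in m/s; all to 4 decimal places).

1 0.2950 0.0598 0.1530
2 0.5730 0.0245 -0.4250

phase 1: p=0.0771, T=0.295, ωT=0.988899, cosh=1.530130, sinh=1.158144; start (x,ẋ)=(-0.002200, 0.301200) → end (x,ẋ)=(0.059822, 0.153006)
phase 2: p=0.2404, T=0.278, ωT=0.931912, cosh=1.466579, sinh=1.072779; start (x,ẋ)=(0.059822, 0.153006) → end (x,ẋ)=(0.024533, -0.424995)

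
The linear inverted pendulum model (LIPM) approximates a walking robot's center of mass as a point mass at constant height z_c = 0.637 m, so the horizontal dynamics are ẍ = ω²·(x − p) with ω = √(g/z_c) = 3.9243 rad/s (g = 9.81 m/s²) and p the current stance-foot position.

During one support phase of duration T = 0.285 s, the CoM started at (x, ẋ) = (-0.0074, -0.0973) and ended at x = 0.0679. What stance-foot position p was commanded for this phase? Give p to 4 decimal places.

p = -0.1649

ωT = 3.9243·0.285 = 1.118425; cosh(ωT) = 1.693413, sinh(ωT) = 1.366619
x(T) = p + (x₀−p)·cosh(ωT) + (ẋ₀/ω)·sinh(ωT) ⇒ p·(1 − cosh) = x(T) − x₀·cosh − (ẋ₀/ω)·sinh
numerator   = 0.0679 − (-0.0074)·1.693413 − (-0.0973/3.9243)·1.366619 = 0.114316
denominator = 1 − 1.693413 = -0.693413
p = 0.114316 / -0.693413 = -0.1649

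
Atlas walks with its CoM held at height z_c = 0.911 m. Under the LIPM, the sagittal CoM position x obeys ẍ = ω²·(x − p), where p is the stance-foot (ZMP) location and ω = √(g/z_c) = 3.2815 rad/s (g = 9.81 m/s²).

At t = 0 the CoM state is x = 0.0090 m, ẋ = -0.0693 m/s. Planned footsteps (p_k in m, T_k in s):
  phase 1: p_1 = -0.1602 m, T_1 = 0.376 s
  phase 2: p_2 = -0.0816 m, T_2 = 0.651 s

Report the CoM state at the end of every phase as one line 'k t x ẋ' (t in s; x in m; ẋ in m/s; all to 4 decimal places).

1 0.3760 0.1218 0.7435
2 1.0270 1.7375 5.9782

phase 1: p=-0.1602, T=0.376, ωT=1.233844, cosh=1.862789, sinh=1.571617; start (x,ẋ)=(0.009000, -0.069300) → end (x,ẋ)=(0.121794, 0.743518)
phase 2: p=-0.0816, T=0.651, ωT=2.136257, cosh=4.292888, sinh=4.174792; start (x,ẋ)=(0.121794, 0.743518) → end (x,ẋ)=(1.737465, 5.978247)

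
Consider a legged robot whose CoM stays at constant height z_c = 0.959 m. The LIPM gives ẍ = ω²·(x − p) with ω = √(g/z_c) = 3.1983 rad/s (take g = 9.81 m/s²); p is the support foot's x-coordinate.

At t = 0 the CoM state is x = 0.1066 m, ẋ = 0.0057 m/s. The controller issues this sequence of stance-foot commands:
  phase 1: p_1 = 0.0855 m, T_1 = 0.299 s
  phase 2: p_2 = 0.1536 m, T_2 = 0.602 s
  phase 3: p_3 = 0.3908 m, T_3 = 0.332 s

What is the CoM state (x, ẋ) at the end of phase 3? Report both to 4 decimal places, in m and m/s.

phase 1: p=0.0855, T=0.299, ωT=0.956292, cosh=1.493172, sinh=1.108857; start (x,ẋ)=(0.106600, 0.005700) → end (x,ẋ)=(0.118982, 0.083341)
phase 2: p=0.1536, T=0.602, ωT=1.925377, cosh=3.501776, sinh=3.355955; start (x,ẋ)=(0.118982, 0.083341) → end (x,ẋ)=(0.119826, -0.079723)
phase 3: p=0.3908, T=0.332, ωT=1.061836, cosh=1.618747, sinh=1.272927; start (x,ẋ)=(0.119826, -0.079723) → end (x,ẋ)=(-0.079569, -1.232243)

x = -0.0796, ẋ = -1.2322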